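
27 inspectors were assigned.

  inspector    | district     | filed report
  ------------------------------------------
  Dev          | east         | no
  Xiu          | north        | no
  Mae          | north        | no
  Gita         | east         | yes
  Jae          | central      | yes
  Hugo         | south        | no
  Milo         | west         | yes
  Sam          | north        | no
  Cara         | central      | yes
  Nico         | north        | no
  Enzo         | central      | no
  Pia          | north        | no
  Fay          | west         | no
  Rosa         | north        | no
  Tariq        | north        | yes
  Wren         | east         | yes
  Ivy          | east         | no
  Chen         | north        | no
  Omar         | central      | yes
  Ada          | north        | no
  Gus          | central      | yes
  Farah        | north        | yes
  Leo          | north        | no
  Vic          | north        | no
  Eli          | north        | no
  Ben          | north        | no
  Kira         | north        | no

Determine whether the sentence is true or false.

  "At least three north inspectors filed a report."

False

The determiner here denotes the relation: |A ∩ B| ≥ 3.
|A| = 15, |A ∩ B| = 2, |A ∖ B| = 13.
|A ∩ B| = 2, so the statement is false.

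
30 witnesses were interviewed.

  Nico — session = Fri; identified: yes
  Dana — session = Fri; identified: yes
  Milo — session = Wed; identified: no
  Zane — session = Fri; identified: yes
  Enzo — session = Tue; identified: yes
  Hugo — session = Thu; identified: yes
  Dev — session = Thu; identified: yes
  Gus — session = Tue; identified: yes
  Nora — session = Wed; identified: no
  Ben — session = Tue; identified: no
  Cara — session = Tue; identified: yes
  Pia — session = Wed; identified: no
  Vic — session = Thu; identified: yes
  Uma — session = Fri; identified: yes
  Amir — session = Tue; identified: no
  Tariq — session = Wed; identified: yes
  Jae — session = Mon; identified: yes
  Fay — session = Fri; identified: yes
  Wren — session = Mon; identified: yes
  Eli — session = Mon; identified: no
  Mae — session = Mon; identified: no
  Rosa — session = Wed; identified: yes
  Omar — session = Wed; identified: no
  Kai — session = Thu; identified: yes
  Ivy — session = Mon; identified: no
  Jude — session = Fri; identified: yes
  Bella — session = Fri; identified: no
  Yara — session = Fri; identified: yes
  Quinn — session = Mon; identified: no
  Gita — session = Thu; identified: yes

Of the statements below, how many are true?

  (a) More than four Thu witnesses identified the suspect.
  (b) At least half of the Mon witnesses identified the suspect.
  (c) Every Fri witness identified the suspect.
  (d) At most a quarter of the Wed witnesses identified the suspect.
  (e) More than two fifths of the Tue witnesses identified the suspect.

(a) Thu: |A| = 5, |A ∩ B| = 5; needs |A ∩ B| > 4 — true.
(b) Mon: |A| = 6, |A ∩ B| = 2; needs |A ∩ B| ≥ |A ∖ B| — false.
(c) Fri: |A| = 8, |A ∩ B| = 7; needs A ⊆ B, i.e. every element of A is in B (|A ∖ B| = 0) — false.
(d) Wed: |A| = 6, |A ∩ B| = 2; needs |A ∩ B| / |A| ≤ 1/4 — false.
(e) Tue: |A| = 5, |A ∩ B| = 3; needs |A ∩ B| / |A| > 2/5 — true.

2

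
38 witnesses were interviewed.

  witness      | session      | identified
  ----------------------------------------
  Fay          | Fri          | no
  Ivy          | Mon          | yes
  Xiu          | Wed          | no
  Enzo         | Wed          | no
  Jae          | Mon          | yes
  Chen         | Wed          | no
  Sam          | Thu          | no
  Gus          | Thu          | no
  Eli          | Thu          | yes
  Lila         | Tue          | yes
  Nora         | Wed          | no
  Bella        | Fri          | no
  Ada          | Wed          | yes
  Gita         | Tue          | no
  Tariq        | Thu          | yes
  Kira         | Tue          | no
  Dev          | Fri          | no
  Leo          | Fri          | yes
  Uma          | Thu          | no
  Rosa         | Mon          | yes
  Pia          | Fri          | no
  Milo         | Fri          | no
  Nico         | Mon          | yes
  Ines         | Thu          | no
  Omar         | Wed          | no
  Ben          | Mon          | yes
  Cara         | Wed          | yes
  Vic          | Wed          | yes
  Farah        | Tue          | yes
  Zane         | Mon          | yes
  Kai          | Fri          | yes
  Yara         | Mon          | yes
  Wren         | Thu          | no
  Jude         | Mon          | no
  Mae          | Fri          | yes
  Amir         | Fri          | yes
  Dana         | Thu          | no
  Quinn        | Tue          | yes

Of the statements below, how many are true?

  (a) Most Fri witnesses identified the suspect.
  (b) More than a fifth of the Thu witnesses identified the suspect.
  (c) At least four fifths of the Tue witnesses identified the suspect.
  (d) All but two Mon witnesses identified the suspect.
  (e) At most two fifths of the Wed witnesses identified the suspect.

2

(a) Fri: |A| = 9, |A ∩ B| = 4; needs |A ∩ B| > |A ∖ B| — false.
(b) Thu: |A| = 8, |A ∩ B| = 2; needs |A ∩ B| / |A| > 1/5 — true.
(c) Tue: |A| = 5, |A ∩ B| = 3; needs |A ∩ B| / |A| ≥ 4/5 — false.
(d) Mon: |A| = 8, |A ∩ B| = 7; needs |A ∖ B| = 2 — false.
(e) Wed: |A| = 8, |A ∩ B| = 3; needs |A ∩ B| / |A| ≤ 2/5 — true.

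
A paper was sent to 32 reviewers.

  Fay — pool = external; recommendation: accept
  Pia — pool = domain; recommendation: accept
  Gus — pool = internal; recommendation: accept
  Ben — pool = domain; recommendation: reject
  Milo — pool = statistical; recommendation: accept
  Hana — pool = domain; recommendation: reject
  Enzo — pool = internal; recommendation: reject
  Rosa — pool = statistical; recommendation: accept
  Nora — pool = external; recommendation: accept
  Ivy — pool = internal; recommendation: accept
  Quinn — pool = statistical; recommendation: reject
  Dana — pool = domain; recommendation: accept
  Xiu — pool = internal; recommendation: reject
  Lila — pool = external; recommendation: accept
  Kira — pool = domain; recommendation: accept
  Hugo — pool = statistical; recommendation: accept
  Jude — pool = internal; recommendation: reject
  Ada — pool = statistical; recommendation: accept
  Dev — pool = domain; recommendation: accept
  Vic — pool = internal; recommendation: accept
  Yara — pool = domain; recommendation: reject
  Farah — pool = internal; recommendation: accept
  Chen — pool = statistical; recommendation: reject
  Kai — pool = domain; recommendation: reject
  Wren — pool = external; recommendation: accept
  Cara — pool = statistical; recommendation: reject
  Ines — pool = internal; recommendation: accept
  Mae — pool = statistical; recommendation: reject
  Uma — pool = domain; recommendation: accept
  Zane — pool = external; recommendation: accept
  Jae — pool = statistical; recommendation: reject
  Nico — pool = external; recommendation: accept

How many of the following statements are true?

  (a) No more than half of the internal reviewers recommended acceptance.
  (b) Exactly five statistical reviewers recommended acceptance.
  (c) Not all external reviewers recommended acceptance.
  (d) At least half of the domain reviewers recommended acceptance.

1

(a) internal: |A| = 8, |A ∩ B| = 5; needs |A ∩ B| ≤ |A ∖ B| — false.
(b) statistical: |A| = 9, |A ∩ B| = 4; needs |A ∩ B| = 5 — false.
(c) external: |A| = 6, |A ∩ B| = 6; needs A ⊄ B (|A ∖ B| ≥ 1) — false.
(d) domain: |A| = 9, |A ∩ B| = 5; needs |A ∩ B| ≥ |A ∖ B| — true.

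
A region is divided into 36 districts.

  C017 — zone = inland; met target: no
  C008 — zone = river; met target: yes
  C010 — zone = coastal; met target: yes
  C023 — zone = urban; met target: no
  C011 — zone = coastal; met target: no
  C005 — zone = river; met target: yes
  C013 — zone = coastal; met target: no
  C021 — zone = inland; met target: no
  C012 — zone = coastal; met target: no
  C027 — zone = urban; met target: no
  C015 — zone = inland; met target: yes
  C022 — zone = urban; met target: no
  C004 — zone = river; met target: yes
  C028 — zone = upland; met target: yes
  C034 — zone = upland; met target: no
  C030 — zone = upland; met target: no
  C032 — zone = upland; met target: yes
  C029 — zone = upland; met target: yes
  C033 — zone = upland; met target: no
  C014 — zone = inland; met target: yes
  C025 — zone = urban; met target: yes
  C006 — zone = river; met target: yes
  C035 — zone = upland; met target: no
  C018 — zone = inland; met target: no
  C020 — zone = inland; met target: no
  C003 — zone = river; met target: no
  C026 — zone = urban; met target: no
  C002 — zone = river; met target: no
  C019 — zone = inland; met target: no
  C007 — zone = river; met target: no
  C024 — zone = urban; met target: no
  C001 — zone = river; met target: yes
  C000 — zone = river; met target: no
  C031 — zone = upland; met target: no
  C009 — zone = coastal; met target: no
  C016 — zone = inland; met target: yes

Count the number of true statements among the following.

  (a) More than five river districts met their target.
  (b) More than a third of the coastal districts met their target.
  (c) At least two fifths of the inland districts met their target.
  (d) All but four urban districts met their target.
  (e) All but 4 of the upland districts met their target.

(a) river: |A| = 9, |A ∩ B| = 5; needs |A ∩ B| > 5 — false.
(b) coastal: |A| = 5, |A ∩ B| = 1; needs |A ∩ B| / |A| > 1/3 — false.
(c) inland: |A| = 8, |A ∩ B| = 3; needs |A ∩ B| / |A| ≥ 2/5 — false.
(d) urban: |A| = 6, |A ∩ B| = 1; needs |A ∖ B| = 4 — false.
(e) upland: |A| = 8, |A ∩ B| = 3; needs |A ∖ B| = 4 — false.

0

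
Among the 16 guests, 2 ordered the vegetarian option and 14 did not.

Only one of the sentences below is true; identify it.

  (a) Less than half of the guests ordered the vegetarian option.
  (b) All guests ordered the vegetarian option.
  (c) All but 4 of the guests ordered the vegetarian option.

(a)

|A| = 16, |A ∩ B| = 2, |A ∖ B| = 14.
(a) requires |A ∩ B| < |A ∖ B|: true.
(b) requires A ⊆ B, i.e. every element of A is in B (|A ∖ B| = 0): false.
(c) requires |A ∖ B| = 4: false.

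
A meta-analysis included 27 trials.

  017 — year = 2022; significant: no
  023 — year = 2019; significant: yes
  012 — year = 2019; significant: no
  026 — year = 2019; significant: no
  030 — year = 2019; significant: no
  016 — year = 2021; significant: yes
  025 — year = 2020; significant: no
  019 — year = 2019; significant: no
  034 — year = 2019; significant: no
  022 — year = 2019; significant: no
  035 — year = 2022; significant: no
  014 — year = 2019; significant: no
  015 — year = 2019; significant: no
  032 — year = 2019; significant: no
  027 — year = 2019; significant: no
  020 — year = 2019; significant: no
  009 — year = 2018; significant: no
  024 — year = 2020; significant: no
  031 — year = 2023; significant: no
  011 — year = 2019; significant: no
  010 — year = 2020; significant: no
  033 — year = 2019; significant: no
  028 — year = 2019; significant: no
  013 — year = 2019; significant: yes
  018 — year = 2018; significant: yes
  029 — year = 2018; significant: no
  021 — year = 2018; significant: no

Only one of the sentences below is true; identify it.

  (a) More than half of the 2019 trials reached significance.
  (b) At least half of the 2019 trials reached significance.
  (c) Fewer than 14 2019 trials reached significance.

(c)

|A| = 16, |A ∩ B| = 2, |A ∖ B| = 14.
(a) requires |A ∩ B| > |A ∖ B|: false.
(b) requires |A ∩ B| ≥ |A ∖ B|: false.
(c) requires |A ∩ B| < 14: true.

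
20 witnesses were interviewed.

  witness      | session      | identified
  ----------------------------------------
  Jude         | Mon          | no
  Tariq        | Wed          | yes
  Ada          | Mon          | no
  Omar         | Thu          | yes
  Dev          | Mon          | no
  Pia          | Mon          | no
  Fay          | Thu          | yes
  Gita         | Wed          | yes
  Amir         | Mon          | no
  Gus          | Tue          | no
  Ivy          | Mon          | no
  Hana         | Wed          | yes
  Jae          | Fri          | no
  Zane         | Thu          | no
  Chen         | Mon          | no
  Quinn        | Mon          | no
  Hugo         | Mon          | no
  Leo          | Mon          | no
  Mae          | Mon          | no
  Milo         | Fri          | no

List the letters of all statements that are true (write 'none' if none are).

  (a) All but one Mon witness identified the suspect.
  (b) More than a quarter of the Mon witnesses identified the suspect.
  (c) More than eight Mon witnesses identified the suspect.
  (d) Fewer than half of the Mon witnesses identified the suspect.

(d)

|A| = 11, |A ∩ B| = 0, |A ∖ B| = 11.
(a) |A ∖ B| = 1: fails.
(b) |A ∩ B| / |A| > 1/4: fails.
(c) |A ∩ B| > 8: fails.
(d) |A ∩ B| < |A ∖ B|: holds.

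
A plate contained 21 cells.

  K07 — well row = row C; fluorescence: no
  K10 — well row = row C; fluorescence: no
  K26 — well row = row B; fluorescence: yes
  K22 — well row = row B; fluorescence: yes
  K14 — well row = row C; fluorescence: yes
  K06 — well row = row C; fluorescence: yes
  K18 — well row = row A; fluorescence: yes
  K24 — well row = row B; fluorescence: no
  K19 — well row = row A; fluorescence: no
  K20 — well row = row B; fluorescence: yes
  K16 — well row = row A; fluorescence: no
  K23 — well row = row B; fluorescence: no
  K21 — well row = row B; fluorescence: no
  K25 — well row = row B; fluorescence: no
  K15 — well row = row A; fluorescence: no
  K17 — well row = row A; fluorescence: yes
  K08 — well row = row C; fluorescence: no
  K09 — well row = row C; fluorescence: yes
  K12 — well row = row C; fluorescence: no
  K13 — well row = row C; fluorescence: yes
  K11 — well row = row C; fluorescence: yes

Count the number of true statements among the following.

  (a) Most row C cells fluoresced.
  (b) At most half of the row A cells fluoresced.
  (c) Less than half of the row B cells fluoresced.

3

(a) row C: |A| = 9, |A ∩ B| = 5; needs |A ∩ B| > |A ∖ B| — true.
(b) row A: |A| = 5, |A ∩ B| = 2; needs |A ∩ B| ≤ |A ∖ B| — true.
(c) row B: |A| = 7, |A ∩ B| = 3; needs |A ∩ B| < |A ∖ B| — true.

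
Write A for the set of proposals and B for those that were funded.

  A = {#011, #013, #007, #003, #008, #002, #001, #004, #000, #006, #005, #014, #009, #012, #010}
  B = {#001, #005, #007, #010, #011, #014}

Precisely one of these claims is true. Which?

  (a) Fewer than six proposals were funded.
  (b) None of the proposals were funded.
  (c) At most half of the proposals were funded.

|A| = 15, |A ∩ B| = 6, |A ∖ B| = 9.
(a) requires |A ∩ B| < 6: false.
(b) requires A ∩ B = ∅ (|A ∩ B| = 0): false.
(c) requires |A ∩ B| ≤ |A ∖ B|: true.

(c)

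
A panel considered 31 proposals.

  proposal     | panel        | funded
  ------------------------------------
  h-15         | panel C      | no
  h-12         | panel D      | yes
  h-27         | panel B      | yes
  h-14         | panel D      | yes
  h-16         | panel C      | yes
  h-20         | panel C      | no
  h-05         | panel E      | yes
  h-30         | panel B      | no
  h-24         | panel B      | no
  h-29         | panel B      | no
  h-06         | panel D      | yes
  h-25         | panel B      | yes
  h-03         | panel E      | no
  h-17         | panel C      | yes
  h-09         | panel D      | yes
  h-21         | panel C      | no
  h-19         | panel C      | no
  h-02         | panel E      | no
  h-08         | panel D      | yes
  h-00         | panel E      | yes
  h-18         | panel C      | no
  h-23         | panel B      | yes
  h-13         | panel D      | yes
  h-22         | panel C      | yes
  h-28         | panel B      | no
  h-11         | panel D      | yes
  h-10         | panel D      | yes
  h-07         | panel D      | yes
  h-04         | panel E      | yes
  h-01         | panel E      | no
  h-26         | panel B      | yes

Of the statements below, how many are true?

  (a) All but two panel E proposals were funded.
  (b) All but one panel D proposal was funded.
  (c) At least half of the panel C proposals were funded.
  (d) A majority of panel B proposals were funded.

(a) panel E: |A| = 6, |A ∩ B| = 3; needs |A ∖ B| = 2 — false.
(b) panel D: |A| = 9, |A ∩ B| = 9; needs |A ∖ B| = 1 — false.
(c) panel C: |A| = 8, |A ∩ B| = 3; needs |A ∩ B| ≥ |A ∖ B| — false.
(d) panel B: |A| = 8, |A ∩ B| = 4; needs |A ∩ B| > |A ∖ B| — false.

0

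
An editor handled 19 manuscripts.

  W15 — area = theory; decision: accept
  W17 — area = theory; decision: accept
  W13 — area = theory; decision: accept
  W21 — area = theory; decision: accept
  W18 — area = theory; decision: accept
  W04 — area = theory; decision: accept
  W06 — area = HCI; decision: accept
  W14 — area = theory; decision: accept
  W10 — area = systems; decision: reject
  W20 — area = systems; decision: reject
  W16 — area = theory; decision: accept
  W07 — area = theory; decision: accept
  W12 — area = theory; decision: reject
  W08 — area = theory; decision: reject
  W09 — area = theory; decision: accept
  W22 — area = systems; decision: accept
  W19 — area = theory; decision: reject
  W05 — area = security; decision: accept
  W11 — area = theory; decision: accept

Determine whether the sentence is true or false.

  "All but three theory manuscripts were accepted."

Truth condition: |A ∖ B| = 3.
A (the restrictor) = {W15, W17, W13, W21, W18, W04, W14, W16, W07, W12, W08, W09, W19, W11}, |A| = 14.
A ∖ B = {W12, W08, W19}, so |A ∖ B| = 3.
|A ∖ B| = 3, so the statement is true.

True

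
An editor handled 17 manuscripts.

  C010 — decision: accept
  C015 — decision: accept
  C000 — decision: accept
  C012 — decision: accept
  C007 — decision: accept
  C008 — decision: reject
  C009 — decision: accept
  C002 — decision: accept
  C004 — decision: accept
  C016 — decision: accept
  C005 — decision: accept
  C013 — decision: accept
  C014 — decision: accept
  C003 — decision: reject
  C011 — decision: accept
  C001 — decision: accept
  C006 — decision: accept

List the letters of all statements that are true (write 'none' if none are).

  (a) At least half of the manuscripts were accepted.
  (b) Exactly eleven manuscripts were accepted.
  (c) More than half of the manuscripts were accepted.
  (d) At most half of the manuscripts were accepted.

|A| = 17, |A ∩ B| = 15, |A ∖ B| = 2.
(a) |A ∩ B| ≥ |A ∖ B|: holds.
(b) |A ∩ B| = 11: fails.
(c) |A ∩ B| > |A ∖ B|: holds.
(d) |A ∩ B| ≤ |A ∖ B|: fails.

(a), (c)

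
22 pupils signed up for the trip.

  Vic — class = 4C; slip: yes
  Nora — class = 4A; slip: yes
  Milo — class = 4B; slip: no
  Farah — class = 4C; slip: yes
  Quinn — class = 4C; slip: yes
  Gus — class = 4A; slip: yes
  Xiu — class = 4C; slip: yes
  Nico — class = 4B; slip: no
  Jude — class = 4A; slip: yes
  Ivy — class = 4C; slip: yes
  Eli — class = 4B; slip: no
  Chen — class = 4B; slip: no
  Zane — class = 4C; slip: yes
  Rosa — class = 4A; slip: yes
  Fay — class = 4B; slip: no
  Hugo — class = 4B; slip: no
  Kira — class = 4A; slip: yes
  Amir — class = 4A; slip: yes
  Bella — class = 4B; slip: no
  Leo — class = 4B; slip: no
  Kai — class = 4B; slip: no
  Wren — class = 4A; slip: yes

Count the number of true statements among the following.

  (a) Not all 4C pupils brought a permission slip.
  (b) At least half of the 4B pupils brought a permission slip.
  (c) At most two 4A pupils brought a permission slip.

0

(a) 4C: |A| = 6, |A ∩ B| = 6; needs A ⊄ B (|A ∖ B| ≥ 1) — false.
(b) 4B: |A| = 9, |A ∩ B| = 0; needs |A ∩ B| ≥ |A ∖ B| — false.
(c) 4A: |A| = 7, |A ∩ B| = 7; needs |A ∩ B| ≤ 2 — false.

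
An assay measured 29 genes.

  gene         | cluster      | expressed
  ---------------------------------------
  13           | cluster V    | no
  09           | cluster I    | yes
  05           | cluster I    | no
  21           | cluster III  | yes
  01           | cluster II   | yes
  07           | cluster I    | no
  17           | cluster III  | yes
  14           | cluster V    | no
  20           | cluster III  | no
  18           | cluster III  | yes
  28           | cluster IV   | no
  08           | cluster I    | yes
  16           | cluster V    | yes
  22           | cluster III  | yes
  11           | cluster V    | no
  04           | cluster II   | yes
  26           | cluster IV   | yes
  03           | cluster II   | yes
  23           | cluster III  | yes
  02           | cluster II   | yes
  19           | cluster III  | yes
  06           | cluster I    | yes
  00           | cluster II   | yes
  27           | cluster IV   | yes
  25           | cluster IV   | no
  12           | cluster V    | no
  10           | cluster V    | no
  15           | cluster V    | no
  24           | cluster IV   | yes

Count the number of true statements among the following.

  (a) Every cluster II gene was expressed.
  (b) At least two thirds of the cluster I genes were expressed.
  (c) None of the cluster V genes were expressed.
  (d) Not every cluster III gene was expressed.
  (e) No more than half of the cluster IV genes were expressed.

(a) cluster II: |A| = 5, |A ∩ B| = 5; needs A ⊆ B, i.e. every element of A is in B (|A ∖ B| = 0) — true.
(b) cluster I: |A| = 5, |A ∩ B| = 3; needs |A ∩ B| / |A| ≥ 2/3 — false.
(c) cluster V: |A| = 7, |A ∩ B| = 1; needs A ∩ B = ∅ (|A ∩ B| = 0) — false.
(d) cluster III: |A| = 7, |A ∩ B| = 6; needs A ⊄ B (|A ∖ B| ≥ 1) — true.
(e) cluster IV: |A| = 5, |A ∩ B| = 3; needs |A ∩ B| ≤ |A ∖ B| — false.

2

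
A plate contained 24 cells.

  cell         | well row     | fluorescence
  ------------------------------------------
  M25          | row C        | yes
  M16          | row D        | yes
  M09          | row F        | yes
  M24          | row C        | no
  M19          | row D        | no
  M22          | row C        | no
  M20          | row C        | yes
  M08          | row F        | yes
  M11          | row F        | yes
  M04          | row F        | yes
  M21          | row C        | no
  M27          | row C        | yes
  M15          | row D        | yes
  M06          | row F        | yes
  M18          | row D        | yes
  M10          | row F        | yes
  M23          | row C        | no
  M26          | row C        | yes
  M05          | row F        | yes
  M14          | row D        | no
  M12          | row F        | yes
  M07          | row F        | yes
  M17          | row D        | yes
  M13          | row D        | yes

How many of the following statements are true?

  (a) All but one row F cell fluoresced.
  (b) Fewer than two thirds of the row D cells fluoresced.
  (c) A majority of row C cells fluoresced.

0

(a) row F: |A| = 9, |A ∩ B| = 9; needs |A ∖ B| = 1 — false.
(b) row D: |A| = 7, |A ∩ B| = 5; needs |A ∩ B| / |A| < 2/3 — false.
(c) row C: |A| = 8, |A ∩ B| = 4; needs |A ∩ B| > |A ∖ B| — false.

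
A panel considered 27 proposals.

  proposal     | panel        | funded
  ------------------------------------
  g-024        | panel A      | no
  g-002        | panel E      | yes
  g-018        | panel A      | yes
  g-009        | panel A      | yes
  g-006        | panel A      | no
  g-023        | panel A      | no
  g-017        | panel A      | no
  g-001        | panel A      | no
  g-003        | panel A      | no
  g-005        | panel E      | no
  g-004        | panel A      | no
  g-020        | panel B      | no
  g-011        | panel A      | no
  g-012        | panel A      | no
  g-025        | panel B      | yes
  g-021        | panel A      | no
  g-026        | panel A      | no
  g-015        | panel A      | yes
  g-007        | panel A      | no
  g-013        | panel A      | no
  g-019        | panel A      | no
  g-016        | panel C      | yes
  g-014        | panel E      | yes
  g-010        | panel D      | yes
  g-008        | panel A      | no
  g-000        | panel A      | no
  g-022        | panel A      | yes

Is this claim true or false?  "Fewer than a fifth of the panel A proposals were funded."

False

Truth condition: |A ∩ B| / |A| < 1/5.
|A| = 20, |A ∩ B| = 4, |A ∖ B| = 16.
|A ∩ B|/|A| = 4/20, so the statement is false.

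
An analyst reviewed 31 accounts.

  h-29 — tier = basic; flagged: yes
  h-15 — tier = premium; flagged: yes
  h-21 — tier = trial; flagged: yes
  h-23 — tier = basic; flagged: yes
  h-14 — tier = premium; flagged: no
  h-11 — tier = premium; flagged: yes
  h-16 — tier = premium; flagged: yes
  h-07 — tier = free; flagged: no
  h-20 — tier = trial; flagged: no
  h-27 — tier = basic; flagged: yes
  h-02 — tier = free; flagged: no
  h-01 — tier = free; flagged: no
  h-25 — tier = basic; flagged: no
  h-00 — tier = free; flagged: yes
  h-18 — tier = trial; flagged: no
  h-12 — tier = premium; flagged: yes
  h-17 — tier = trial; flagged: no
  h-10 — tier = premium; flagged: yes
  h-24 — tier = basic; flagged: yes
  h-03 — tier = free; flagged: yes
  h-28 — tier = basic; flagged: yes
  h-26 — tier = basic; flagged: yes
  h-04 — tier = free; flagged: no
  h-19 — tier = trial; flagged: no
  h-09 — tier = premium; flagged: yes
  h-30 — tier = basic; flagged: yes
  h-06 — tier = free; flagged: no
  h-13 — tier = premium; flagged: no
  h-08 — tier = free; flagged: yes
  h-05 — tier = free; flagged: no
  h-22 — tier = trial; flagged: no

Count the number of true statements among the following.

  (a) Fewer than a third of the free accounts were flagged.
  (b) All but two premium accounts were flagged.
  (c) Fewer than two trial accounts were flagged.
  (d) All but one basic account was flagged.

3

(a) free: |A| = 9, |A ∩ B| = 3; needs |A ∩ B| / |A| < 1/3 — false.
(b) premium: |A| = 8, |A ∩ B| = 6; needs |A ∖ B| = 2 — true.
(c) trial: |A| = 6, |A ∩ B| = 1; needs |A ∩ B| < 2 — true.
(d) basic: |A| = 8, |A ∩ B| = 7; needs |A ∖ B| = 1 — true.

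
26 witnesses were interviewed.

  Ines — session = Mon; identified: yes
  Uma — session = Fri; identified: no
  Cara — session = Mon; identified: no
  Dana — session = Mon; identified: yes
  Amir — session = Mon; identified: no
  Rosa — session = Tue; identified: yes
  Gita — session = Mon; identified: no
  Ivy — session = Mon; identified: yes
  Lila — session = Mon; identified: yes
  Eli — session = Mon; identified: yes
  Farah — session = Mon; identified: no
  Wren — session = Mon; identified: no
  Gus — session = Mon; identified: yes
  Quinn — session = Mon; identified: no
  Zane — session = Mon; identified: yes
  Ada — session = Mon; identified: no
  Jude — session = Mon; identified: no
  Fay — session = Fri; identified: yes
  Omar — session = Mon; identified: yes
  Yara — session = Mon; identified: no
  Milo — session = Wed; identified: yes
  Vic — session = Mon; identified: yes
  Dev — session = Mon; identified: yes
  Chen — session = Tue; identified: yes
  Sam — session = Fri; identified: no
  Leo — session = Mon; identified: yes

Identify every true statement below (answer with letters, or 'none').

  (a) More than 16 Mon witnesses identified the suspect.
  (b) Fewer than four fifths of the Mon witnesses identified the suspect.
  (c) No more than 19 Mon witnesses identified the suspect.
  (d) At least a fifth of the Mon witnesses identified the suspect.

(b), (c), (d)

|A| = 20, |A ∩ B| = 11, |A ∖ B| = 9.
(a) |A ∩ B| > 16: fails.
(b) |A ∩ B| / |A| < 4/5: holds.
(c) |A ∩ B| ≤ 19: holds.
(d) |A ∩ B| / |A| ≥ 1/5: holds.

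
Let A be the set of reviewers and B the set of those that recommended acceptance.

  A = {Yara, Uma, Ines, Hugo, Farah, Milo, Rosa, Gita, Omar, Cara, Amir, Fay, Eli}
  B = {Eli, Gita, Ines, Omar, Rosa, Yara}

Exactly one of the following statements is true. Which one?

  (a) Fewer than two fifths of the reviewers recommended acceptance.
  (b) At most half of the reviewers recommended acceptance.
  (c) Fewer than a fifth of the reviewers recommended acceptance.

(b)

|A| = 13, |A ∩ B| = 6, |A ∖ B| = 7.
(a) requires |A ∩ B| / |A| < 2/5: false.
(b) requires |A ∩ B| ≤ |A ∖ B|: true.
(c) requires |A ∩ B| / |A| < 1/5: false.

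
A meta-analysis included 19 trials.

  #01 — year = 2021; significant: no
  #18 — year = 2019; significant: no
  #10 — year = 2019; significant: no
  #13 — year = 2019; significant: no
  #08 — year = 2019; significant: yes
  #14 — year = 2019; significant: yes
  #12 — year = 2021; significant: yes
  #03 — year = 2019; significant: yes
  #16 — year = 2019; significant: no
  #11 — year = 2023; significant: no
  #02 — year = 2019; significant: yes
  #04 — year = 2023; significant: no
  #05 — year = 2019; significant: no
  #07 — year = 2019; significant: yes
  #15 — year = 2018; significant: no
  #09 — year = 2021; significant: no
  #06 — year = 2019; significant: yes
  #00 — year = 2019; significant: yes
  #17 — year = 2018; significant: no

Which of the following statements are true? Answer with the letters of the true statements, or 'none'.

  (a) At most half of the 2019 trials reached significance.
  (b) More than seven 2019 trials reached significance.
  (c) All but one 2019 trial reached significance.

none

|A| = 12, |A ∩ B| = 7, |A ∖ B| = 5.
(a) |A ∩ B| ≤ |A ∖ B|: fails.
(b) |A ∩ B| > 7: fails.
(c) |A ∖ B| = 1: fails.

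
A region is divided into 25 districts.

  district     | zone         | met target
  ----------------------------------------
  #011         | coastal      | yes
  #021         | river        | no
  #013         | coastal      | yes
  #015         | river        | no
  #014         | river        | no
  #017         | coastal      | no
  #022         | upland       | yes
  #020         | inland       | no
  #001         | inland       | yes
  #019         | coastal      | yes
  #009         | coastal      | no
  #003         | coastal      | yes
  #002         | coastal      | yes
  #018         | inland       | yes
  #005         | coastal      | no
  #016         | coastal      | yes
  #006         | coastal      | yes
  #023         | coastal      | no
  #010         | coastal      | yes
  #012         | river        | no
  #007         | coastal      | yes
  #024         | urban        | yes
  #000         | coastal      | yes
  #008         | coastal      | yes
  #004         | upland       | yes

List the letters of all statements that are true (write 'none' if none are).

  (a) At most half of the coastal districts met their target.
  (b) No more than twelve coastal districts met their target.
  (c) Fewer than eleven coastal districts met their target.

|A| = 15, |A ∩ B| = 11, |A ∖ B| = 4.
(a) |A ∩ B| ≤ |A ∖ B|: fails.
(b) |A ∩ B| ≤ 12: holds.
(c) |A ∩ B| < 11: fails.

(b)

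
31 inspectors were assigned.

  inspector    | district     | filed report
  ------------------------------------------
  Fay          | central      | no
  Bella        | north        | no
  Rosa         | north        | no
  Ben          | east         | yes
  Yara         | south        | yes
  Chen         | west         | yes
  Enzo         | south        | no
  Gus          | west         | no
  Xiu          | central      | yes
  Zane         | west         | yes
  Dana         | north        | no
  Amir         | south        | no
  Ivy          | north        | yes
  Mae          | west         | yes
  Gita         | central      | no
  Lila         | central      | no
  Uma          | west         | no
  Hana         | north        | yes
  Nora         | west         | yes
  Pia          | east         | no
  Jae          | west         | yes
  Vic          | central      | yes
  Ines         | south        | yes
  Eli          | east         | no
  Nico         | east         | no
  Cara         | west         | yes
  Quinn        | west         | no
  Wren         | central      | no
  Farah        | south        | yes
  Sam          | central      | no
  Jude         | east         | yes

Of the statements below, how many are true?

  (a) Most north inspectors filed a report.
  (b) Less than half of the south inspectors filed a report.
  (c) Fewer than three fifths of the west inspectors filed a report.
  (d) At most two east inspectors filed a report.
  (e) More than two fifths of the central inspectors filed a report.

(a) north: |A| = 5, |A ∩ B| = 2; needs |A ∩ B| > |A ∖ B| — false.
(b) south: |A| = 5, |A ∩ B| = 3; needs |A ∩ B| < |A ∖ B| — false.
(c) west: |A| = 9, |A ∩ B| = 6; needs |A ∩ B| / |A| < 3/5 — false.
(d) east: |A| = 5, |A ∩ B| = 2; needs |A ∩ B| ≤ 2 — true.
(e) central: |A| = 7, |A ∩ B| = 2; needs |A ∩ B| / |A| > 2/5 — false.

1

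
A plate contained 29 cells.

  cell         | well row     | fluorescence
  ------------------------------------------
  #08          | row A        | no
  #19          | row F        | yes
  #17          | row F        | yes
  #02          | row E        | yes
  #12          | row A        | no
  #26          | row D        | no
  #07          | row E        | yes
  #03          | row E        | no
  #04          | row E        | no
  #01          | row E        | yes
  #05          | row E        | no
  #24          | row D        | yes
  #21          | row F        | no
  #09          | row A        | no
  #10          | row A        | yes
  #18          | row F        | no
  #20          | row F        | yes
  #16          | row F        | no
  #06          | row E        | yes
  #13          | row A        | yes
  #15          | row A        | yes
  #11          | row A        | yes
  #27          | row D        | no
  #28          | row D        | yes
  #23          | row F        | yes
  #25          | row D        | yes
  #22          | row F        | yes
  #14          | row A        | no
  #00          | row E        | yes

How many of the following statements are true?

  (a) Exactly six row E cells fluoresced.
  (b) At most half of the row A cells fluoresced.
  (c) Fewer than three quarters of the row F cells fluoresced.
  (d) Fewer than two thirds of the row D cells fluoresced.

3

(a) row E: |A| = 8, |A ∩ B| = 5; needs |A ∩ B| = 6 — false.
(b) row A: |A| = 8, |A ∩ B| = 4; needs |A ∩ B| ≤ |A ∖ B| — true.
(c) row F: |A| = 8, |A ∩ B| = 5; needs |A ∩ B| / |A| < 3/4 — true.
(d) row D: |A| = 5, |A ∩ B| = 3; needs |A ∩ B| / |A| < 2/3 — true.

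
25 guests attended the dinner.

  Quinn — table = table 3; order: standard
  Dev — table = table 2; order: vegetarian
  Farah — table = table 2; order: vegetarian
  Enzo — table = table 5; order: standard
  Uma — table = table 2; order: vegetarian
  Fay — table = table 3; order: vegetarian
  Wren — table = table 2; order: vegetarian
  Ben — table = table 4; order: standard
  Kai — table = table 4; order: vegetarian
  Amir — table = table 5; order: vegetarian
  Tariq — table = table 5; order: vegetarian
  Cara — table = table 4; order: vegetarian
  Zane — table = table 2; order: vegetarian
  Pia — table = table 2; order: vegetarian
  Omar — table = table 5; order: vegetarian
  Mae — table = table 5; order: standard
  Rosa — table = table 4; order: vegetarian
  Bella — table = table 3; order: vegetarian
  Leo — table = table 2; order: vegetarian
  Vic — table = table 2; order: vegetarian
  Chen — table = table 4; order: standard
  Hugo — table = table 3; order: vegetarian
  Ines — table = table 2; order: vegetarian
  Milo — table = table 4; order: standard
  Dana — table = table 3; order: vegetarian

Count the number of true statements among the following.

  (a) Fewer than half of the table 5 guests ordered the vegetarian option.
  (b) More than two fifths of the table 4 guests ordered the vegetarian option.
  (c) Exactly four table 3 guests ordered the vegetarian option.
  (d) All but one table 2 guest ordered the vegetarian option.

2

(a) table 5: |A| = 5, |A ∩ B| = 3; needs |A ∩ B| < |A ∖ B| — false.
(b) table 4: |A| = 6, |A ∩ B| = 3; needs |A ∩ B| / |A| > 2/5 — true.
(c) table 3: |A| = 5, |A ∩ B| = 4; needs |A ∩ B| = 4 — true.
(d) table 2: |A| = 9, |A ∩ B| = 9; needs |A ∖ B| = 1 — false.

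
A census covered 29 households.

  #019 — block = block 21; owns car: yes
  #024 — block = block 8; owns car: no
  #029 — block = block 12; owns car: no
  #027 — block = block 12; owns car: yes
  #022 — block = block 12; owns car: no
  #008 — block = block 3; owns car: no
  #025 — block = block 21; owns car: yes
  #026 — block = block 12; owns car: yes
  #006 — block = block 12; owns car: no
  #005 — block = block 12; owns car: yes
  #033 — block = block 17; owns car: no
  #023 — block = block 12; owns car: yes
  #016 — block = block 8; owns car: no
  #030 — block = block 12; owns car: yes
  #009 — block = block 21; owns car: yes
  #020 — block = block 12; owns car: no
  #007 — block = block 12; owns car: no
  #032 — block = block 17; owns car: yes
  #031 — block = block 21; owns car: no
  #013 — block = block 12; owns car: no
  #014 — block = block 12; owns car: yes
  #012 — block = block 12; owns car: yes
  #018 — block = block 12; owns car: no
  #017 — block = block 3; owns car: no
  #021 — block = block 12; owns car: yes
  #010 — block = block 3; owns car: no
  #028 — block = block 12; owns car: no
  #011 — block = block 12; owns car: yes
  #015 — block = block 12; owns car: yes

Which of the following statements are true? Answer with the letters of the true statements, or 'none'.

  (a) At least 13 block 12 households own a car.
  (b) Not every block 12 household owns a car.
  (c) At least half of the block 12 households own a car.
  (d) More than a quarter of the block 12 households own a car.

|A| = 18, |A ∩ B| = 10, |A ∖ B| = 8.
(a) |A ∩ B| ≥ 13: fails.
(b) A ⊄ B (|A ∖ B| ≥ 1): holds.
(c) |A ∩ B| ≥ |A ∖ B|: holds.
(d) |A ∩ B| / |A| > 1/4: holds.

(b), (c), (d)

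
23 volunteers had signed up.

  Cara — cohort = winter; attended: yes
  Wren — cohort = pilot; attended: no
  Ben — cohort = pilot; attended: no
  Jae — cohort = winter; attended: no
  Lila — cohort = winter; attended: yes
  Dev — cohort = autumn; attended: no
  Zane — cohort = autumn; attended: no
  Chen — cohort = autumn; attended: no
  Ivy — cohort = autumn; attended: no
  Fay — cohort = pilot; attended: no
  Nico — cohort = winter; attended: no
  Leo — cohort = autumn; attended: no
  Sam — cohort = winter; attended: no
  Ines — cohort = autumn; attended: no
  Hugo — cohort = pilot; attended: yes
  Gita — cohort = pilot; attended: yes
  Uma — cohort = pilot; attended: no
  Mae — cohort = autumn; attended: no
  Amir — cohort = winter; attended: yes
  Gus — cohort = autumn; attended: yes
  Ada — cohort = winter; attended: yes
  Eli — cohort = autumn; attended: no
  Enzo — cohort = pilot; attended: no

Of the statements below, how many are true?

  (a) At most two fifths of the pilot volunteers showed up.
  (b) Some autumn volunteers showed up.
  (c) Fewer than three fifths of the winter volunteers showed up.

(a) pilot: |A| = 7, |A ∩ B| = 2; needs |A ∩ B| / |A| ≤ 2/5 — true.
(b) autumn: |A| = 9, |A ∩ B| = 1; needs A ∩ B ≠ ∅ (|A ∩ B| ≥ 1) — true.
(c) winter: |A| = 7, |A ∩ B| = 4; needs |A ∩ B| / |A| < 3/5 — true.

3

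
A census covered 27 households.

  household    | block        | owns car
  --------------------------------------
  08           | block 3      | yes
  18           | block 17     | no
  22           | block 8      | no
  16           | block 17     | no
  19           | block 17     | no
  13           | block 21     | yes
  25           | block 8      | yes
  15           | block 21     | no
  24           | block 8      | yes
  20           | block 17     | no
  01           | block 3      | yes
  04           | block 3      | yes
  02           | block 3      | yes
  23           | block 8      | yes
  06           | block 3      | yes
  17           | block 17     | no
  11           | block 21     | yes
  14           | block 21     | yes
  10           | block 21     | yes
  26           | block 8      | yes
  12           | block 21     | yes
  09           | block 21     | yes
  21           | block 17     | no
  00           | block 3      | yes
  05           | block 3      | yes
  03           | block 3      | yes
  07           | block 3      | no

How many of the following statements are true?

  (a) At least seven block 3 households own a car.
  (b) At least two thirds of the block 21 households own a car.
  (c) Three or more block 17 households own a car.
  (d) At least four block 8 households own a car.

3

(a) block 3: |A| = 9, |A ∩ B| = 8; needs |A ∩ B| ≥ 7 — true.
(b) block 21: |A| = 7, |A ∩ B| = 6; needs |A ∩ B| / |A| ≥ 2/3 — true.
(c) block 17: |A| = 6, |A ∩ B| = 0; needs |A ∩ B| ≥ 3 — false.
(d) block 8: |A| = 5, |A ∩ B| = 4; needs |A ∩ B| ≥ 4 — true.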